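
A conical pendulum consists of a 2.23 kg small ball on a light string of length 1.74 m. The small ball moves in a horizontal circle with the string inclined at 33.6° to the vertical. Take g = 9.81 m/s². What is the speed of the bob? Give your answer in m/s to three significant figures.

2.51 m/s

The radius of the circle is r = L sinθ = 1.74 × sin 33.6° = 0.9629 m.
Horizontally T sinθ = mv²/r and vertically T cosθ = mg, so tanθ = v²/(rg).
v = √(r g tanθ) = √(0.9629 × 9.81 × 0.6644) = √6.276 = 2.505 m/s.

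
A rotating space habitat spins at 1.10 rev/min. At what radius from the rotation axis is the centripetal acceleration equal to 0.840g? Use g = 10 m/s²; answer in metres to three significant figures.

633 m

ω = 1.10 rev/min × 2π/60 = 0.1152 rad/s.
a_c = ω²r = 0.840g ⇒ r = 0.840 × 10.0 / (0.1152)² = 8.400/0.01327 = 633.0 m.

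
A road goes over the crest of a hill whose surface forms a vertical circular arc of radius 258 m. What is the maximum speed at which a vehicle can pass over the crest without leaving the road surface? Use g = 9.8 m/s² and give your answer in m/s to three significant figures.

At the crest the centre of the circle is below the vehicle, so the net downward (centripetal) force is mg − N = mv²/r.
The vehicle leaves the road when N → 0, giving v_max = √(g r) = √(9.8 × 258) = 50.28 m/s.

50.3 m/s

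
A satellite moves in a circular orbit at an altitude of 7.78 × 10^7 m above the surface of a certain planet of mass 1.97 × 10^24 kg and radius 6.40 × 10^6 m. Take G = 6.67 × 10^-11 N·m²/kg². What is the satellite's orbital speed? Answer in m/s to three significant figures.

Orbital radius r = R + h = 6.40 × 10^6 + 7.78 × 10^7 = 8.420 × 10^7 m.
Gravity supplies the centripetal force: G M m / r² = m v² / r, so v = √(GM/r).
v = √(6.67 × 10^-11 × 1.97 × 10^24 / 8.420 × 10^7) = √(1.561 × 10^6) = 1249 m/s.

1250 m/s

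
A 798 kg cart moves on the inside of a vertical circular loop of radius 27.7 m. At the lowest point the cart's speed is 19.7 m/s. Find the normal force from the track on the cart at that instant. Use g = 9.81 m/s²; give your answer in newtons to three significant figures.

At the lowest point, N points up (toward the centre) and the weight mg points down (away from the centre), so the net inward force is N − mg = mv²/r.
N = m(v²/r + g) = 798 × ((19.7)²/27.7 + 9.81) = 798 × (14.01 + 9.81) = 798 × 23.82 = 19010 N.

19000 N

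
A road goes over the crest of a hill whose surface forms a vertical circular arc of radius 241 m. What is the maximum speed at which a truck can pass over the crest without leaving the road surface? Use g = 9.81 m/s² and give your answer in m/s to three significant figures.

48.6 m/s

At the crest the centre of the circle is below the truck, so the net downward (centripetal) force is mg − N = mv²/r.
The truck leaves the road when N → 0, giving v_max = √(g r) = √(9.81 × 241) = 48.62 m/s.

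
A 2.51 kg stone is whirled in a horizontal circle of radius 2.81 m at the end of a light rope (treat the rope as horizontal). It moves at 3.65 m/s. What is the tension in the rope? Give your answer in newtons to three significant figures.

11.9 N

The tension is the only horizontal force, so it supplies the full centripetal force: T = m v²/r = 2.51 × (3.650)²/2.81 = 2.51 × 13.32/2.81 = 11.90 N.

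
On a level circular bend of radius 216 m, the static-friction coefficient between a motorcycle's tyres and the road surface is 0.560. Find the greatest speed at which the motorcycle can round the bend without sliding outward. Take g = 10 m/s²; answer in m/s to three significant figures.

The only inward force on a level bend is static friction, so at the limit f_s = μ_s N = μ_s m g = m v²/r.
Mass cancels: v_max = √(μ_s g r) = √(0.560 × 10.0 × 216) = √1210 = 34.78 m/s.

34.8 m/s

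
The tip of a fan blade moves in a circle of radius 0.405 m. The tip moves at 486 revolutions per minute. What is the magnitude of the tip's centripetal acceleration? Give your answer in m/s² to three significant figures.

ω = 486 rev/min × 2π/60 = 50.89 rad/s, so v = ωr = 50.89 × 0.405 = 20.61 m/s.
a_c = v²/r = (20.61)²/0.405 = 424.9/0.405 = 1049 m/s².

1050 m/s²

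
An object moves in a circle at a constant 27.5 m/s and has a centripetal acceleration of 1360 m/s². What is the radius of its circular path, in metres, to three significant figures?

a_c = v²/r ⇒ r = v²/a_c = (27.5)²/1360 = 756.2/1360 = 0.5561 m.

0.556 m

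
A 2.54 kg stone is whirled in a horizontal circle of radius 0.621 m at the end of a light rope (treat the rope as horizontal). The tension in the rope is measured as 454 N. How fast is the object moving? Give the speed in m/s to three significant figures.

10.5 m/s

T = m v²/r ⇒ v = √(T r / m) = √(454 × 0.621 / 2.54) = √111.0 = 10.54 m/s.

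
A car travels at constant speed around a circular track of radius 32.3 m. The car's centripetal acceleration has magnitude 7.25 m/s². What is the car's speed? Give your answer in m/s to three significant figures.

15.3 m/s

a_c = v²/r ⇒ v = √(a_c · r) = √(7.25 × 32.3) = √234.2 = 15.30 m/s.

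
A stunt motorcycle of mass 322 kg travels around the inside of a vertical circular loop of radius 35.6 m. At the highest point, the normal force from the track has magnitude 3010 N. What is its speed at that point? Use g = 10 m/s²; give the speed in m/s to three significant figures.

At the top, N + mg = mv²/r, so v = √(r(N/m + g)) = √(35.6 × (3010/322 + 10.0)) = √(35.6 × 19.35) = √688.8 = 26.24 m/s.

26.2 m/s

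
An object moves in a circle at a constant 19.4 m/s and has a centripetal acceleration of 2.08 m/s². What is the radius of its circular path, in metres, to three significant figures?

181 m

a_c = v²/r ⇒ r = v²/a_c = (19.4)²/2.08 = 376.4/2.08 = 180.9 m.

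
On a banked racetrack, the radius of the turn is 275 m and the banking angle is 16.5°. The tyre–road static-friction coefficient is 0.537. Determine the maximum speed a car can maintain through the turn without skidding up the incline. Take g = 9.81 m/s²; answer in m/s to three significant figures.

At the maximum speed, friction acts down the slope at its limiting value f = μN. Radially (horizontal, toward centre): N sinθ + μN cosθ = mv²/r. Vertically: N cosθ − μN sinθ = mg.
Dividing: v² = r g (sinθ + μcosθ)/(cosθ − μsinθ).
sinθ + μcosθ = 0.2840 + 0.537×0.9588 = 0.7989; cosθ − μsinθ = 0.9588 − 0.537×0.2840 = 0.8063.
v² = 275 × 9.81 × 0.7989/0.8063 = 2673 m²/s², so v = 51.70 m/s.

51.7 m/s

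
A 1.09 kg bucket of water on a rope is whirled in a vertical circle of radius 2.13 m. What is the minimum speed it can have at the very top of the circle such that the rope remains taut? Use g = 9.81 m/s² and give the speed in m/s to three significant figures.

At the top, both weight mg and T point toward the centre: T + mg = mv²/r.
At minimum speed T → 0, so mg = mv_min²/r ⇒ v_min = √(g r) = √(9.81 × 2.13) = 4.571 m/s.

4.57 m/s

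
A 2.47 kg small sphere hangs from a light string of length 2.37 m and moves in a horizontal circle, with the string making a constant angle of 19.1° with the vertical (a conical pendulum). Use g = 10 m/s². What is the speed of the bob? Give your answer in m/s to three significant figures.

1.64 m/s

The radius of the circle is r = L sinθ = 2.37 × sin 19.1° = 0.7755 m.
Horizontally T sinθ = mv²/r and vertically T cosθ = mg, so tanθ = v²/(rg).
v = √(r g tanθ) = √(0.7755 × 10.0 × 0.3463) = √2.685 = 1.639 m/s.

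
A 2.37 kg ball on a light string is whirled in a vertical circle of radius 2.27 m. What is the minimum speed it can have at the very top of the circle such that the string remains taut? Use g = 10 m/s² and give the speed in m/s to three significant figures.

4.76 m/s

At the highest point the centre is directly below, so both the weight and T act inward: T + mg = mv²/r.
At minimum speed T → 0, so mg = mv_min²/r ⇒ v_min = √(g r) = √(10.0 × 2.27) = 4.764 m/s.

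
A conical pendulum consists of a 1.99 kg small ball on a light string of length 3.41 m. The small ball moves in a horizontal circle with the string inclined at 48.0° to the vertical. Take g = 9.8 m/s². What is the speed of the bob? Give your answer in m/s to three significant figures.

The radius of the circle is r = L sinθ = 3.41 × sin 48.0° = 2.534 m.
Horizontally T sinθ = mv²/r and vertically T cosθ = mg, so tanθ = v²/(rg).
v = √(r g tanθ) = √(2.534 × 9.8 × 1.111) = √27.58 = 5.252 m/s.

5.25 m/s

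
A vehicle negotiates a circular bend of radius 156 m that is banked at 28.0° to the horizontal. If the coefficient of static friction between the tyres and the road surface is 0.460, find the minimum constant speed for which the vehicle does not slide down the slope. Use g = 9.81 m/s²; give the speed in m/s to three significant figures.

9.39 m/s

At the minimum speed, friction acts up the slope at its limiting value f = μN. Radially (horizontal, toward centre): N sinθ − μN cosθ = mv²/r. Vertically: N cosθ + μN sinθ = mg.
Dividing: v² = r g (sinθ − μcosθ)/(cosθ + μsinθ).
sinθ − μcosθ = 0.4695 − 0.460×0.8829 = 0.06332; cosθ + μsinθ = 0.8829 + 0.460×0.4695 = 1.099.
v² = 156 × 9.81 × 0.06332/1.099 = 88.17 m²/s², so v = 9.390 m/s.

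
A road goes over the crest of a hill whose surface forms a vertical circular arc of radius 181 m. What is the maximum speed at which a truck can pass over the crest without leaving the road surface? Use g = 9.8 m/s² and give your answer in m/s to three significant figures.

42.1 m/s

At the crest the centre of the circle is below the truck, so the net downward (centripetal) force is mg − N = mv²/r.
The truck leaves the road when N → 0, giving v_max = √(g r) = √(9.8 × 181) = 42.12 m/s.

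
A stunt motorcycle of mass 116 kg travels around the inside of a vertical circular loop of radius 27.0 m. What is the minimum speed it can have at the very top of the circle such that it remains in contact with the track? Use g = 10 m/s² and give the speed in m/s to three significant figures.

At the top, both weight mg and N point toward the centre: N + mg = mv²/r.
At minimum speed N → 0, so mg = mv_min²/r ⇒ v_min = √(g r) = √(10.0 × 27.0) = 16.43 m/s.

16.4 m/s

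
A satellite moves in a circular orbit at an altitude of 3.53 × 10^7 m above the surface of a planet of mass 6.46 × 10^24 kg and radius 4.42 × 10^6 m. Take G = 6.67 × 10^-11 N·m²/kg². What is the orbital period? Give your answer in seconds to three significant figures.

75800 s

r = R + h = 4.42 × 10^6 + 3.53 × 10^7 = 3.972 × 10^7 m. Gravity provides the centripetal force: G M m / r² = m v² / r ⇒ v = √(GM/r) = 3294 m/s.
T = 2πr/v = 2π × 3.972 × 10^7 / 3294 = 75770 s.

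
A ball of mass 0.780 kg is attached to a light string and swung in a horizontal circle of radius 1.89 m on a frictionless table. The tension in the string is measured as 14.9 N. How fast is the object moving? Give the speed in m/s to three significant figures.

T = m v²/r ⇒ v = √(T r / m) = √(14.9 × 1.89 / 0.780) = √36.10 = 6.009 m/s.

6.01 m/s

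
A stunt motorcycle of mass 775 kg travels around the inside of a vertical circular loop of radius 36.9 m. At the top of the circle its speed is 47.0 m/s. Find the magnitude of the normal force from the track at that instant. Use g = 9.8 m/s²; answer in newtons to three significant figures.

38800 N

At the top, both N and the weight mg point inward (toward the centre), so N + mg = mv²/r.
N = m(v²/r − g) = 775 × ((47.0)²/36.9 − 9.8) = 775 × (59.86 − 9.8) = 775 × 50.06 = 38800 N.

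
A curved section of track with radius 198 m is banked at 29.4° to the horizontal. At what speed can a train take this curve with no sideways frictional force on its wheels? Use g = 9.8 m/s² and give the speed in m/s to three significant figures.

On a frictionless banked curve, N sinθ = mv²/r and N cosθ = mg, so tanθ = v²/(rg).
v = √(r g tanθ) = √(198 × 9.8 × tan 29.4°) = √(198 × 9.8 × 0.5635) = √1093 = 33.07 m/s.

33.1 m/s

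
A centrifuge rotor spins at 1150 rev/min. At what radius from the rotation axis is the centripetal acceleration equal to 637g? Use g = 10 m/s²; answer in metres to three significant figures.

0.439 m

ω = 1150 rev/min × 2π/60 = 120.4 rad/s.
a_c = ω²r = 637g ⇒ r = 637 × 10.0 / (120.4)² = 6370/14500 = 0.4392 m.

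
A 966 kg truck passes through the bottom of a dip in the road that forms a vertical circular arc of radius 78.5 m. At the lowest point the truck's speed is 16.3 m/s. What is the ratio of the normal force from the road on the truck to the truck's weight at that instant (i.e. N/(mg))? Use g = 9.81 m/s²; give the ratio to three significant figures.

At the bottom, N − mg = mv²/r, so N = m(v²/r + g) and N/(mg) = v²/(rg) + 1 = (16.3)²/(78.5 × 9.81) + 1 = 0.3450 + 1 = 1.345.

1.35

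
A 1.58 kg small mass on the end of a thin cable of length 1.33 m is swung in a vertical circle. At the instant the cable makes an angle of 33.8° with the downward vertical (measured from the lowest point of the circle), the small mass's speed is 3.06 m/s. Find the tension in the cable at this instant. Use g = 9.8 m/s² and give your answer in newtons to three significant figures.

Take the radial direction toward the centre of the circle as positive. The component of the weight along the string toward the centre is −mg cos φ (φ measured from the bottom), so Newton's second law along the string gives T − mg cos φ = m v²/r.
cos 33.8° = 0.8310, so T = m(v²/r + g cos φ) = 1.58 × ((3.06)²/1.33 + 9.8 × 0.8310) = 1.58 × (7.040 + (8.144)) = 1.58 × 15.18 = 23.99 N.

24.0 N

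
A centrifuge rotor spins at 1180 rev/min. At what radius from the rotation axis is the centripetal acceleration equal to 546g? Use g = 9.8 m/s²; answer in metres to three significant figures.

ω = 1180 rev/min × 2π/60 = 123.6 rad/s.
a_c = ω²r = 546g ⇒ r = 546 × 9.8 / (123.6)² = 5351/15270 = 0.3504 m.

0.350 m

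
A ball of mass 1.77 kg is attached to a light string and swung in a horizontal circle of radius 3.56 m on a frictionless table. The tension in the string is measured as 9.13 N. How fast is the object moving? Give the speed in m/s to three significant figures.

T = m v²/r ⇒ v = √(T r / m) = √(9.13 × 3.56 / 1.77) = √18.36 = 4.285 m/s.

4.29 m/s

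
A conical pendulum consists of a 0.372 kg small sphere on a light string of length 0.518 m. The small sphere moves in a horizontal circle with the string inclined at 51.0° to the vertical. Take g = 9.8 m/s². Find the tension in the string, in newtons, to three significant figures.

5.79 N

Vertically the bob has no acceleration, so T cosθ = mg.
T = mg/cosθ = 0.372 × 9.8 / cos 51.0° = 3.646/0.6293 = 5.793 N.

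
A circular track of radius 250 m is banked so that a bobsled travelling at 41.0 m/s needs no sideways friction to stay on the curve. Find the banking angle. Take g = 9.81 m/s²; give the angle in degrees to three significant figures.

34.4°

With no friction, the horizontal component of the normal force provides the centripetal force: N sinθ = mv²/r, while N cosθ = mg vertically.
Dividing: tanθ = v²/(r g) = (41.0)²/(250 × 9.81) = 1681/2452 = 0.6854.
θ = arctan(0.6854) = 34.43°.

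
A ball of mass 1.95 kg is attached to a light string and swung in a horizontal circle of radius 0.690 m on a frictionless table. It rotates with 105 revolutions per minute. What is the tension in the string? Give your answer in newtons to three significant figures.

ω = 105 rev/min × 2π/60 = 11.00 rad/s, so v = ωr = 11.00 × 0.690 = 7.587 m/s.
The tension is the only horizontal force, so it supplies the full centripetal force: T = m v²/r = 1.95 × (7.587)²/0.690 = 1.95 × 57.56/0.690 = 162.7 N.

163 N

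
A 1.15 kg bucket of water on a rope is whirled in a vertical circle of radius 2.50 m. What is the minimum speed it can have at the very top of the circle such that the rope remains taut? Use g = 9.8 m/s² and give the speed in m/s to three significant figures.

At the highest point the centre is directly below, so both the weight and T act inward: T + mg = mv²/r.
At minimum speed T → 0, so mg = mv_min²/r ⇒ v_min = √(g r) = √(9.8 × 2.50) = 4.950 m/s.

4.95 m/s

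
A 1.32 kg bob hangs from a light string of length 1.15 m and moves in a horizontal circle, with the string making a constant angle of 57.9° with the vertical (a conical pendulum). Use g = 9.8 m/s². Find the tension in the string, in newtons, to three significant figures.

24.3 N

Vertically the bob has no acceleration, so T cosθ = mg.
T = mg/cosθ = 1.32 × 9.8 / cos 57.9° = 12.94/0.5314 = 24.34 N.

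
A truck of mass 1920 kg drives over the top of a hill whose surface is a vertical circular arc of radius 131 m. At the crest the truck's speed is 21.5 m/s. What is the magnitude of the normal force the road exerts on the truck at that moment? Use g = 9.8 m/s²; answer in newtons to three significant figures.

12000 N

At the crest the centripetal acceleration points downward (toward the centre of the arc), so mg − N = mv²/r.
N = m(g − v²/r) = 1920 × (9.8 − (21.5)²/131) = 1920 × (9.8 − 3.529) = 1920 × 6.271 = 12040 N.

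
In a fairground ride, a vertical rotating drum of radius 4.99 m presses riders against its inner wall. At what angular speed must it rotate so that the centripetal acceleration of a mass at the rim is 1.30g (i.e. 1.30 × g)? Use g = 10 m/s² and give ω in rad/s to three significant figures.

1.61 rad/s

Centripetal acceleration a_c = ω²r. Setting ω²r = 1.30g:
ω = √(1.30g / r) = √(1.30 × 10.0 / 4.99) = √2.605 = 1.614 rad/s.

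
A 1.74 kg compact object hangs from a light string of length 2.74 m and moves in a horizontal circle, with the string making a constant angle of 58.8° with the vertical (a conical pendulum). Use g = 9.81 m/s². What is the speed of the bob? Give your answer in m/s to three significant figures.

6.16 m/s

The radius of the circle is r = L sinθ = 2.74 × sin 58.8° = 2.344 m.
Horizontally T sinθ = mv²/r and vertically T cosθ = mg, so tanθ = v²/(rg).
v = √(r g tanθ) = √(2.344 × 9.81 × 1.651) = √37.96 = 6.161 m/s.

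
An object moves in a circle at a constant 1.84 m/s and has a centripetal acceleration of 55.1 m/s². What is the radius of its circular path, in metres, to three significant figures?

a_c = v²/r ⇒ r = v²/a_c = (1.84)²/55.1 = 3.386/55.1 = 0.06144 m.

0.0614 m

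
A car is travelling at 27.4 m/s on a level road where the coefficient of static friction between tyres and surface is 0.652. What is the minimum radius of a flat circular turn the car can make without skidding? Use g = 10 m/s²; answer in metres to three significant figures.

115 m

At the limit, μ_s m g = m v²/r, so r_min = v²/(μ_s g) = (27.4)²/(0.652 × 10.0) = 750.8/6.520 = 115.1 m.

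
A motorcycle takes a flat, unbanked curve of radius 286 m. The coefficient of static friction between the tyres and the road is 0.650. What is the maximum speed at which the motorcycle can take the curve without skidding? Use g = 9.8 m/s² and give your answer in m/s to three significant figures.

42.7 m/s

The only inward force on a level bend is static friction, so at the limit f_s = μ_s N = μ_s m g = m v²/r.
Mass cancels: v_max = √(μ_s g r) = √(0.650 × 9.8 × 286) = √1822 = 42.68 m/s.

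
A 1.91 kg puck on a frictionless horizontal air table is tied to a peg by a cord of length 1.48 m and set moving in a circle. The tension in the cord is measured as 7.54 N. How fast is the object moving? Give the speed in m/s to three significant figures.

T = m v²/r ⇒ v = √(T r / m) = √(7.54 × 1.48 / 1.91) = √5.843 = 2.417 m/s.

2.42 m/s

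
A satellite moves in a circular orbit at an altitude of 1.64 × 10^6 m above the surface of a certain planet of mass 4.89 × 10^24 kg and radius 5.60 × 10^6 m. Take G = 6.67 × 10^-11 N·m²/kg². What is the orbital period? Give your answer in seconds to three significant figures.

r = R + h = 5.60 × 10^6 + 1.64 × 10^6 = 7.240 × 10^6 m. Gravity provides the centripetal force: G M m / r² = m v² / r ⇒ v = √(GM/r) = 6712 m/s.
T = 2πr/v = 2π × 7.240 × 10^6 / 6712 = 6778 s.

6780 s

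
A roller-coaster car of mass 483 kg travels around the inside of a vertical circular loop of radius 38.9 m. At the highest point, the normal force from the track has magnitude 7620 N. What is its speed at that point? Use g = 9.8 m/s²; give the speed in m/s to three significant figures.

At the top, N + mg = mv²/r, so v = √(r(N/m + g)) = √(38.9 × (7620/483 + 9.8)) = √(38.9 × 25.58) = √994.9 = 31.54 m/s.

31.5 m/s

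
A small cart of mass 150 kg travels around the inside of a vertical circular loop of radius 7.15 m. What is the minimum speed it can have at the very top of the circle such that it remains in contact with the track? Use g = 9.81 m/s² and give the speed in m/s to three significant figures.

At the top, both weight mg and N point toward the centre: N + mg = mv²/r.
At minimum speed N → 0, so mg = mv_min²/r ⇒ v_min = √(g r) = √(9.81 × 7.15) = 8.375 m/s.

8.38 m/s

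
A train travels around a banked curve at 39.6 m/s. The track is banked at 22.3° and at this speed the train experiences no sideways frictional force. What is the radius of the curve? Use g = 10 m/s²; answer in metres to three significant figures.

382 m

Frictionless banking: tanθ = v²/(rg), so r = v²/(g tanθ).
r = (39.6)²/(10.0 × tan 22.3°) = 1568/(10.0 × 0.4101) = 1568/4.101 = 382.4 m.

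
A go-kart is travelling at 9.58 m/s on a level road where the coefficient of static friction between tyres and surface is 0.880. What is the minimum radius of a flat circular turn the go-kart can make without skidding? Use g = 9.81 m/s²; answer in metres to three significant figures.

10.6 m

At the limit, μ_s m g = m v²/r, so r_min = v²/(μ_s g) = (9.58)²/(0.880 × 9.81) = 91.78/8.633 = 10.63 m.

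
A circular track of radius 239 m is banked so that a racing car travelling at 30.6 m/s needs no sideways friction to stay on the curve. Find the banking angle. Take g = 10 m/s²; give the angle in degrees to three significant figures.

21.4°

For a frictionless banked turn: horizontally N sinθ = mv²/r and vertically N cosθ = mg.
Dividing: tanθ = v²/(r g) = (30.6)²/(239 × 10.0) = 936.4/2390 = 0.3918.
θ = arctan(0.3918) = 21.39°.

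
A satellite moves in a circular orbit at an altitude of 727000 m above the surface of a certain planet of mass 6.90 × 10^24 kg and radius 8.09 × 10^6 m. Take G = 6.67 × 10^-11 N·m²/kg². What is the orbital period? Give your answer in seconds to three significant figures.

7670 s

r = R + h = 8.09 × 10^6 + 727000 = 8.817 × 10^6 m. Gravity provides the centripetal force: G M m / r² = m v² / r ⇒ v = √(GM/r) = 7225 m/s.
T = 2πr/v = 2π × 8.817 × 10^6 / 7225 = 7668 s.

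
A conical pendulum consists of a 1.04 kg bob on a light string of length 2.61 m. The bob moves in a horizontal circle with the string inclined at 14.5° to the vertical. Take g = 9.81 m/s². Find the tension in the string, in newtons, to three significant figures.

10.5 N

Vertically the bob has no acceleration, so T cosθ = mg.
T = mg/cosθ = 1.04 × 9.81 / cos 14.5° = 10.20/0.9681 = 10.54 N.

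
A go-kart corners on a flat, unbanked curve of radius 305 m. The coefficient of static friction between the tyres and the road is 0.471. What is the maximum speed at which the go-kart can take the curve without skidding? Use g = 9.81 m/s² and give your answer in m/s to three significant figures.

37.5 m/s

The only inward force on a level bend is static friction, so at the limit f_s = μ_s N = μ_s m g = m v²/r.
Mass cancels: v_max = √(μ_s g r) = √(0.471 × 9.81 × 305) = √1409 = 37.54 m/s.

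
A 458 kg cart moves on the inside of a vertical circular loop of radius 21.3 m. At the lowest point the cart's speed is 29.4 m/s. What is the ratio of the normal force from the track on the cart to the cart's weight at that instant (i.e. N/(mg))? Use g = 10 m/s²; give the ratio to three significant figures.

At the bottom, N − mg = mv²/r, so N = m(v²/r + g) and N/(mg) = v²/(rg) + 1 = (29.4)²/(21.3 × 10.0) + 1 = 4.058 + 1 = 5.058.

5.06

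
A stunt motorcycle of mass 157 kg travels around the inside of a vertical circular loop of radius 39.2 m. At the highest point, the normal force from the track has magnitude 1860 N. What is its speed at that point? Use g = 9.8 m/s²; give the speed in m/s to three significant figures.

At the top, N + mg = mv²/r, so v = √(r(N/m + g)) = √(39.2 × (1860/157 + 9.8)) = √(39.2 × 21.65) = √848.6 = 29.13 m/s.

29.1 m/s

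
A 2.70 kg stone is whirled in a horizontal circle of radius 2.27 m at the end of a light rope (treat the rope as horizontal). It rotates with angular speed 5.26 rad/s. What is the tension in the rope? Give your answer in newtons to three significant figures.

v = ωr = 5.26 × 2.27 = 11.94 m/s.
The tension is the only horizontal force, so it supplies the full centripetal force: T = m v²/r = 2.70 × (11.94)²/2.27 = 2.70 × 142.6/2.27 = 169.6 N.

170 N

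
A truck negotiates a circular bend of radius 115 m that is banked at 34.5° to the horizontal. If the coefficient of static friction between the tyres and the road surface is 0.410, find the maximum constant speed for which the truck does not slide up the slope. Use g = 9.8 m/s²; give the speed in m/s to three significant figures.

At the maximum speed, friction acts down the slope at its limiting value f = μN. Radially (horizontal, toward centre): N sinθ + μN cosθ = mv²/r. Vertically: N cosθ − μN sinθ = mg.
Dividing: v² = r g (sinθ + μcosθ)/(cosθ − μsinθ).
sinθ + μcosθ = 0.5664 + 0.410×0.8241 = 0.9043; cosθ − μsinθ = 0.8241 − 0.410×0.5664 = 0.5919.
v² = 115 × 9.8 × 0.9043/0.5919 = 1722 m²/s², so v = 41.49 m/s.

41.5 m/s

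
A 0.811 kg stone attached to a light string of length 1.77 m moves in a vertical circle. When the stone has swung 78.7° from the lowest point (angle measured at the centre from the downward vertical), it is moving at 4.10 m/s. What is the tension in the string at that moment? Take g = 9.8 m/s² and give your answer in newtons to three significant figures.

9.26 N

Take the radial direction toward the centre of the circle as positive. The component of the weight along the string toward the centre is −mg cos φ (φ measured from the bottom), so Newton's second law along the string gives T − mg cos φ = m v²/r.
cos 78.7° = 0.1959, so T = m(v²/r + g cos φ) = 0.811 × ((4.10)²/1.77 + 9.8 × 0.1959) = 0.811 × (9.497 + (1.920)) = 0.811 × 11.42 = 9.260 N.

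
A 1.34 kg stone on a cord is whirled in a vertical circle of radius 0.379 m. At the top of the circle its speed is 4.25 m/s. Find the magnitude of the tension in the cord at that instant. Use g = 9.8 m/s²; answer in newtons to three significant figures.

50.7 N

At the top, both T and the weight mg point inward (toward the centre), so T + mg = mv²/r.
T = m(v²/r − g) = 1.34 × ((4.25)²/0.379 − 9.8) = 1.34 × (47.66 − 9.8) = 1.34 × 37.86 = 50.73 N.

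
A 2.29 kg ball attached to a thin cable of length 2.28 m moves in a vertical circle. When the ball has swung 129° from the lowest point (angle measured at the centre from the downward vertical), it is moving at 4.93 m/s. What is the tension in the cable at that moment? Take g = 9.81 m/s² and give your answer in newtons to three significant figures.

Take the radial direction toward the centre of the circle as positive. The component of the weight along the string toward the centre is −mg cos φ (φ measured from the bottom), so Newton's second law along the string gives T − mg cos φ = m v²/r.
cos 129° = -0.6293, so T = m(v²/r + g cos φ) = 2.29 × ((4.93)²/2.28 + 9.81 × -0.6293) = 2.29 × (10.66 + (-6.174)) = 2.29 × 4.486 = 10.27 N.

10.3 N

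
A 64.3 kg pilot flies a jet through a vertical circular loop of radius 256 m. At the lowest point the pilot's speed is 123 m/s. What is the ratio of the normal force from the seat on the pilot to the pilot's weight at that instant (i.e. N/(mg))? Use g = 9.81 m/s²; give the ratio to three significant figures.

7.02

At the bottom, N − mg = mv²/r, so N = m(v²/r + g) and N/(mg) = v²/(rg) + 1 = (123)²/(256 × 9.81) + 1 = 6.024 + 1 = 7.024.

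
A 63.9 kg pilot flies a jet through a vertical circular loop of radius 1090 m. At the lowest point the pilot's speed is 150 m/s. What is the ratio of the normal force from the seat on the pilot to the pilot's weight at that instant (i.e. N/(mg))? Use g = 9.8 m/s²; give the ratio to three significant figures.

At the bottom, N − mg = mv²/r, so N = m(v²/r + g) and N/(mg) = v²/(rg) + 1 = (150)²/(1090 × 9.8) + 1 = 2.106 + 1 = 3.106.

3.11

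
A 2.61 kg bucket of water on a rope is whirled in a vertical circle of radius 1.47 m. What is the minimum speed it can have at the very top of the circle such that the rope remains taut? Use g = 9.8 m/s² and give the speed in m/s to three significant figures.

At the highest point the centre is directly below, so both the weight and T act inward: T + mg = mv²/r.
At minimum speed T → 0, so mg = mv_min²/r ⇒ v_min = √(g r) = √(9.8 × 1.47) = 3.796 m/s.

3.80 m/s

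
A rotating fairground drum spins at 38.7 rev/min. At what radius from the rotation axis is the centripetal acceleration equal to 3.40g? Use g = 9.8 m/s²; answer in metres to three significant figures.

ω = 38.7 rev/min × 2π/60 = 4.053 rad/s.
a_c = ω²r = 3.40g ⇒ r = 3.40 × 9.8 / (4.053)² = 33.32/16.42 = 2.029 m.

2.03 m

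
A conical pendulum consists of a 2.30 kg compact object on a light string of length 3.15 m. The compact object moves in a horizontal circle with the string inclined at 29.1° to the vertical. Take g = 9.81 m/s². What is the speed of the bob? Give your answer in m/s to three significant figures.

The radius of the circle is r = L sinθ = 3.15 × sin 29.1° = 1.532 m.
Horizontally T sinθ = mv²/r and vertically T cosθ = mg, so tanθ = v²/(rg).
v = √(r g tanθ) = √(1.532 × 9.81 × 0.5566) = √8.365 = 2.892 m/s.

2.89 m/s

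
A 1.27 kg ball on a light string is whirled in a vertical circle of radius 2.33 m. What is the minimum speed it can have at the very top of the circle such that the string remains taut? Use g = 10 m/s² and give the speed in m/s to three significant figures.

4.83 m/s

At the top, both weight mg and T point toward the centre: T + mg = mv²/r.
At minimum speed T → 0, so mg = mv_min²/r ⇒ v_min = √(g r) = √(10.0 × 2.33) = 4.827 m/s.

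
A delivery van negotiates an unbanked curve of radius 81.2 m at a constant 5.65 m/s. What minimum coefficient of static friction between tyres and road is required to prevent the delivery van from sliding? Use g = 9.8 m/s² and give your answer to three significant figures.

Friction provides the centripetal force: μ_s m g = m v²/r, so μ_s = v²/(g r) = (5.650)²/(9.8 × 81.2) = 31.92/795.8 = 0.04012.

0.0401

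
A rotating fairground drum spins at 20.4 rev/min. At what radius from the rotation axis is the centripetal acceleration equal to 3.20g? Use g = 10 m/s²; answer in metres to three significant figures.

ω = 20.4 rev/min × 2π/60 = 2.136 rad/s.
a_c = ω²r = 3.20g ⇒ r = 3.20 × 10.0 / (2.136)² = 32.00/4.564 = 7.012 m.

7.01 m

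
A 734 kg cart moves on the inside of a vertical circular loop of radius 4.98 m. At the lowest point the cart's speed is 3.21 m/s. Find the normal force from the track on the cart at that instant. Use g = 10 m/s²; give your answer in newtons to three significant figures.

At the lowest point, N points up (toward the centre) and the weight mg points down (away from the centre), so the net inward force is N − mg = mv²/r.
N = m(v²/r + g) = 734 × ((3.21)²/4.98 + 10.0) = 734 × (2.069 + 10.0) = 734 × 12.07 = 8859 N.

8860 N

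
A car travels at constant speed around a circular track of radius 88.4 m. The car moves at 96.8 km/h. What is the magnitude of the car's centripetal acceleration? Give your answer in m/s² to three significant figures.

8.18 m/s²

v = 96.8 km/h = 96.8/3.6 = 26.89 m/s.
a_c = v²/r = (26.89)²/88.4 = 723.0/88.4 = 8.179 m/s².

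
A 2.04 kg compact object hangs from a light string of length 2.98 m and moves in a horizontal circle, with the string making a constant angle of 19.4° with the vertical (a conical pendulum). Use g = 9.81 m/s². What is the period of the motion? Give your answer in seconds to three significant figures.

3.36 s

r = L sinθ = 0.9898 m. From T sinθ = mω²r and T cosθ = mg: tanθ = ω²r/g, so ω² = g tanθ / r = g/(L cosθ).
ω = √(g/(L cosθ)) = √(9.81/(2.98 × 0.9432)) = √3.490 = 1.868 rad/s.
Period = 2π/ω = 3.363 s.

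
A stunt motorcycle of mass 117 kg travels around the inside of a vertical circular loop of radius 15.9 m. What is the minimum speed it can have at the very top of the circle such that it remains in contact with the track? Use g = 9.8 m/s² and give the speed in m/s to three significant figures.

12.5 m/s

At the highest point the centre is directly below, so both the weight and N act inward: N + mg = mv²/r.
At minimum speed N → 0, so mg = mv_min²/r ⇒ v_min = √(g r) = √(9.8 × 15.9) = 12.48 m/s.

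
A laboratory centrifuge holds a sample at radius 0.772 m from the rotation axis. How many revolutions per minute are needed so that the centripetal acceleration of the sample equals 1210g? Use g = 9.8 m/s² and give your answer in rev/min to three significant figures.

1180 rev/min

Require ω²r = 1210g, so ω = √(1210 × 9.8/0.772) = 123.9 rad/s.
In rev/min: ω × 60/(2π) = 123.9 × 60/(2π) = 1184 rev/min.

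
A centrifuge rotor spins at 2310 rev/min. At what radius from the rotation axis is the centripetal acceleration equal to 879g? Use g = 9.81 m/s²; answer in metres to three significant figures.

ω = 2310 rev/min × 2π/60 = 241.9 rad/s.
a_c = ω²r = 879g ⇒ r = 879 × 9.81 / (241.9)² = 8623/58520 = 0.1474 m.

0.147 m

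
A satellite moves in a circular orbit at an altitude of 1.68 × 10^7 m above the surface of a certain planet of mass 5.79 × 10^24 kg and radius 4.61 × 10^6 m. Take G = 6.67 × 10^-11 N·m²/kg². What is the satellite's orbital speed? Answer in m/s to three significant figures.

4250 m/s

Orbital radius r = R + h = 4.61 × 10^6 + 1.68 × 10^7 = 2.141 × 10^7 m.
Gravity supplies the centripetal force: G M m / r² = m v² / r, so v = √(GM/r).
v = √(6.67 × 10^-11 × 5.79 × 10^24 / 2.141 × 10^7) = √(1.804 × 10^7) = 4247 m/s.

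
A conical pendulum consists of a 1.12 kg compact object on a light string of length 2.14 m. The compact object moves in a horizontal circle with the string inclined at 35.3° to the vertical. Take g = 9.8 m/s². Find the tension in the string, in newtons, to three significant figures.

Vertically the bob has no acceleration, so T cosθ = mg.
T = mg/cosθ = 1.12 × 9.8 / cos 35.3° = 10.98/0.8161 = 13.45 N.

13.4 N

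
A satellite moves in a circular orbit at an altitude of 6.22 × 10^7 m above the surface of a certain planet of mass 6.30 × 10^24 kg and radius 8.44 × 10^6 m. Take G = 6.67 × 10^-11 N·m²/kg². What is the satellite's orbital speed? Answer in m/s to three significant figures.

Orbital radius r = R + h = 8.44 × 10^6 + 6.22 × 10^7 = 7.064 × 10^7 m.
Gravity supplies the centripetal force: G M m / r² = m v² / r, so v = √(GM/r).
v = √(6.67 × 10^-11 × 6.30 × 10^24 / 7.064 × 10^7) = √(5.949 × 10^6) = 2439 m/s.

2440 m/s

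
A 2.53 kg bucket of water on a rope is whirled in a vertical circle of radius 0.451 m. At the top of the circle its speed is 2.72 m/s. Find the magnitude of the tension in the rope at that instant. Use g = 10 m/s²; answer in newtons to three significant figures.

At the top, both T and the weight mg point inward (toward the centre), so T + mg = mv²/r.
T = m(v²/r − g) = 2.53 × ((2.72)²/0.451 − 10.0) = 2.53 × (16.40 − 10.0) = 2.53 × 6.404 = 16.20 N.

16.2 N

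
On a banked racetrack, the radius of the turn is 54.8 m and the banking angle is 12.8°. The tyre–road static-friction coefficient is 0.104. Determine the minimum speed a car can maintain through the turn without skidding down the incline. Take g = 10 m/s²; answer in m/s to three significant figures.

At the minimum speed, friction acts up the slope at its limiting value f = μN. Radially (horizontal, toward centre): N sinθ − μN cosθ = mv²/r. Vertically: N cosθ + μN sinθ = mg.
Dividing: v² = r g (sinθ − μcosθ)/(cosθ + μsinθ).
sinθ − μcosθ = 0.2215 − 0.104×0.9751 = 0.1201; cosθ + μsinθ = 0.9751 + 0.104×0.2215 = 0.9982.
v² = 54.8 × 10.0 × 0.1201/0.9982 = 65.95 m²/s², so v = 8.121 m/s.

8.12 m/s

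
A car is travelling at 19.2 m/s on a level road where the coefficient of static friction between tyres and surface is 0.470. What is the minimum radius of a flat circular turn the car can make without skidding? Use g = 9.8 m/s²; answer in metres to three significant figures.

At the limit, μ_s m g = m v²/r, so r_min = v²/(μ_s g) = (19.2)²/(0.470 × 9.8) = 368.6/4.606 = 80.03 m.

80.0 m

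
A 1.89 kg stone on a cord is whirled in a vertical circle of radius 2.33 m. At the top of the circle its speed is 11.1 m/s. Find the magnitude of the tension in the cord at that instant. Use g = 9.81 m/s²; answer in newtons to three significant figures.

81.4 N

At the top, both T and the weight mg point inward (toward the centre), so T + mg = mv²/r.
T = m(v²/r − g) = 1.89 × ((11.1)²/2.33 − 9.81) = 1.89 × (52.88 − 9.81) = 1.89 × 43.07 = 81.40 N.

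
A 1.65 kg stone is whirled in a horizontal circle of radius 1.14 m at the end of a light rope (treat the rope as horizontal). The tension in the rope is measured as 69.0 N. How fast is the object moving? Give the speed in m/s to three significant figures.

T = m v²/r ⇒ v = √(T r / m) = √(69.0 × 1.14 / 1.65) = √47.67 = 6.905 m/s.

6.90 m/s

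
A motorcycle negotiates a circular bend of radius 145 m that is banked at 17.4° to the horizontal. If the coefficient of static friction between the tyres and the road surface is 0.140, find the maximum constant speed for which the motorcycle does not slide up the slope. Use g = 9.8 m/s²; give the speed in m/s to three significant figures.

26.0 m/s

At the maximum speed, friction acts down the slope at its limiting value f = μN. Radially (horizontal, toward centre): N sinθ + μN cosθ = mv²/r. Vertically: N cosθ − μN sinθ = mg.
Dividing: v² = r g (sinθ + μcosθ)/(cosθ − μsinθ).
sinθ + μcosθ = 0.2990 + 0.140×0.9542 = 0.4326; cosθ − μsinθ = 0.9542 − 0.140×0.2990 = 0.9124.
v² = 145 × 9.8 × 0.4326/0.9124 = 673.8 m²/s², so v = 25.96 m/s.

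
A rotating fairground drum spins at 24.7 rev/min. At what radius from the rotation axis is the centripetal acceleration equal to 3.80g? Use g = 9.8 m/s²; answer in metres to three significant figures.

5.57 m

ω = 24.7 rev/min × 2π/60 = 2.587 rad/s.
a_c = ω²r = 3.80g ⇒ r = 3.80 × 9.8 / (2.587)² = 37.24/6.690 = 5.566 m.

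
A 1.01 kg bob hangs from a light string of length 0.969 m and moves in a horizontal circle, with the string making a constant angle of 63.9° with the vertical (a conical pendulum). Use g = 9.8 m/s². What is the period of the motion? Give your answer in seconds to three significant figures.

r = L sinθ = 0.8702 m. From T sinθ = mω²r and T cosθ = mg: tanθ = ω²r/g, so ω² = g tanθ / r = g/(L cosθ).
ω = √(g/(L cosθ)) = √(9.8/(0.969 × 0.4399)) = √22.99 = 4.795 rad/s.
Period = 2π/ω = 1.310 s.

1.31 s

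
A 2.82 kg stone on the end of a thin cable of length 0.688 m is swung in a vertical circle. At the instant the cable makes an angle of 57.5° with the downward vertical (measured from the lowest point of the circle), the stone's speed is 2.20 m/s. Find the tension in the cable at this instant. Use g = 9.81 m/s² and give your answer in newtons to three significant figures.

34.7 N

Take the radial direction toward the centre of the circle as positive. The component of the weight along the string toward the centre is −mg cos φ (φ measured from the bottom), so Newton's second law along the string gives T − mg cos φ = m v²/r.
cos 57.5° = 0.5373, so T = m(v²/r + g cos φ) = 2.82 × ((2.20)²/0.688 + 9.81 × 0.5373) = 2.82 × (7.035 + (5.271)) = 2.82 × 12.31 = 34.70 N.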